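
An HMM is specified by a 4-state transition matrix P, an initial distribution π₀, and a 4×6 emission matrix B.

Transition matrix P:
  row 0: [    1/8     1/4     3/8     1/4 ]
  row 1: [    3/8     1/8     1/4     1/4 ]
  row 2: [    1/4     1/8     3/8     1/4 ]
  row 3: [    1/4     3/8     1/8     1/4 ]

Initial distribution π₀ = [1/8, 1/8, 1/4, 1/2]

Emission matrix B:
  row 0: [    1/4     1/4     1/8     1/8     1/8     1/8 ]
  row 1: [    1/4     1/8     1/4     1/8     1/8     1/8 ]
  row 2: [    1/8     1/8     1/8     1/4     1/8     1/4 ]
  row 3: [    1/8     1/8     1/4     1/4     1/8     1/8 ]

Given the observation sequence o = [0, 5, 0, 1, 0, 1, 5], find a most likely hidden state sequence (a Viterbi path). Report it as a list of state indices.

t=0: δ = [3.125e-02, 3.125e-02, 3.125e-02, 6.250e-02]  (obs o_0=0)
t=1: δ = [1.953e-03, 2.930e-03, 2.930e-03, 1.953e-03]  ψ = [3, 3, 0, 3]  (obs o_1=5)
t=2: δ = [2.747e-04, 1.831e-04, 1.373e-04, 9.155e-05]  ψ = [1, 3, 2, 1]  (obs o_2=0)
t=3: δ = [1.717e-05, 8.583e-06, 1.287e-05, 8.583e-06]  ψ = [1, 0, 0, 0]  (obs o_3=1)
t=4: δ = [8.047e-07, 1.073e-06, 8.047e-07, 5.364e-07]  ψ = [1, 0, 0, 0]  (obs o_4=0)
t=5: δ = [1.006e-07, 2.515e-08, 3.772e-08, 3.353e-08]  ψ = [1, 0, 0, 1]  (obs o_5=1)
t=6: δ = [1.572e-09, 3.143e-09, 9.430e-09, 3.143e-09]  ψ = [0, 0, 0, 0]  (obs o_6=5)
backtrack: best end state = 2; path = [3, 3, 1, 0, 1, 0, 2]

path = [3, 3, 1, 0, 1, 0, 2]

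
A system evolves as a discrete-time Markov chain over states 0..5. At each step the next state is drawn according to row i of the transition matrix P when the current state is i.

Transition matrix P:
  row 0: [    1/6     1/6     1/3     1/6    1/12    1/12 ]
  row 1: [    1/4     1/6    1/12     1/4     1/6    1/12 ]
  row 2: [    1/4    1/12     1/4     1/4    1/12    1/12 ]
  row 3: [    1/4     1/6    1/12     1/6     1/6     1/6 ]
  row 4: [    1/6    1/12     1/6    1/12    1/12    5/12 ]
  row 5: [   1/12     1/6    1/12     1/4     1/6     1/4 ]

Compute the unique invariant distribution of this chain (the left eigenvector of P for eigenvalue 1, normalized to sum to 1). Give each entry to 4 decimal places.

π = [0.1950, 0.1419, 0.1711, 0.1964, 0.1257, 0.1699]

Balance equations π_j = Σ_i π_i·P[i][j]:
  π_0 = 1/6·π_0 + 1/4·π_1 + 1/4·π_2 + 1/4·π_3 + 1/6·π_4 + 1/12·π_5
  π_1 = 1/6·π_0 + 1/6·π_1 + 1/12·π_2 + 1/6·π_3 + 1/12·π_4 + 1/6·π_5
  π_2 = 1/3·π_0 + 1/12·π_1 + 1/4·π_2 + 1/12·π_3 + 1/6·π_4 + 1/12·π_5
  π_3 = 1/6·π_0 + 1/4·π_1 + 1/4·π_2 + 1/6·π_3 + 1/12·π_4 + 1/4·π_5
  π_4 = 1/12·π_0 + 1/6·π_1 + 1/12·π_2 + 1/6·π_3 + 1/12·π_4 + 1/6·π_5
  normalize: π_0 + π_1 + π_2 + π_3 + π_4 + π_5 = 1
Solving the linear system gives exactly π = [21264/109069, 15481/109069, 18657/109069, 21425/109069, 13709/109069, 18533/109069].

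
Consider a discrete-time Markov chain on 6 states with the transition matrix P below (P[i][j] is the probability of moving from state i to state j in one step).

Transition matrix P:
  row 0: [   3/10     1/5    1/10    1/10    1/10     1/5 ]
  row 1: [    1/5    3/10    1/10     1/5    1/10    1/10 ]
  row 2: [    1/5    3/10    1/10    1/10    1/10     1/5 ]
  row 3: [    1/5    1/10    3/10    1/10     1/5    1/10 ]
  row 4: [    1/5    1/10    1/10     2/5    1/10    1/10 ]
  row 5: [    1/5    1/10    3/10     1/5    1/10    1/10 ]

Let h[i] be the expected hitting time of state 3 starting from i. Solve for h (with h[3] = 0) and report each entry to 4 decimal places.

h = [6.0157, 5.4031, 5.9544, 0.0000, 4.3225, 5.5134]

First-step conditioning: h[3] = 0; for i ≠ 3, h[i] = 1 + Σ_k P[i][k]·h[k].
  h[0] = 1 + 3/10·h[0] + 1/5·h[1] + 1/10·h[2] + 1/10·h[4] + 1/5·h[5]
  h[1] = 1 + 1/5·h[0] + 3/10·h[1] + 1/10·h[2] + 1/10·h[4] + 1/10·h[5]
  h[2] = 1 + 1/5·h[0] + 3/10·h[1] + 1/10·h[2] + 1/10·h[4] + 1/5·h[5]
  h[4] = 1 + 1/5·h[0] + 1/10·h[1] + 1/10·h[2] + 1/10·h[4] + 1/10·h[5]
  h[5] = 1 + 1/5·h[0] + 1/10·h[1] + 3/10·h[2] + 1/10·h[4] + 1/10·h[5]
Solving the 5×5 linear system over states ≠ 3 gives exactly h = [24550/4081, 3150/583, 24300/4081, 0, 2520/583, 22500/4081] (h[3] = 0 is the target).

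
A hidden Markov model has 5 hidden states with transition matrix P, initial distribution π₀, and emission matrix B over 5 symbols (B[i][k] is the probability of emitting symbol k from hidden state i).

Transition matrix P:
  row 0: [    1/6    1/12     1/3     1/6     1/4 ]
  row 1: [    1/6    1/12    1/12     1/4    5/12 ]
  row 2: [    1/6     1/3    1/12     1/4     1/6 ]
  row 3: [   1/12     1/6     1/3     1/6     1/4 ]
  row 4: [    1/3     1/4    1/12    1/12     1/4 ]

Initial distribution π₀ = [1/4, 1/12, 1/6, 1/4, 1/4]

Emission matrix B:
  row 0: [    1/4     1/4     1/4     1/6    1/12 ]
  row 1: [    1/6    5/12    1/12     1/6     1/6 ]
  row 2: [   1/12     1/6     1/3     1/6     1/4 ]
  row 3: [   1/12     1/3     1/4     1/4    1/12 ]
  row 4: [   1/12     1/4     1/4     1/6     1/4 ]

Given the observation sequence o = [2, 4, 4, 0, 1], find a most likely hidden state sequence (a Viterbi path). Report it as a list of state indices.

path = [2, 1, 4, 0, 4]

t=0: δ = [6.250e-02, 6.944e-03, 5.556e-02, 6.250e-02, 6.250e-02]  (obs o_0=2)
t=1: δ = [1.736e-03, 3.086e-03, 5.208e-03, 1.157e-03, 3.906e-03]  ψ = [4, 2, 0, 2, 0]  (obs o_1=4)
t=2: δ = [1.085e-04, 2.894e-04, 1.447e-04, 1.085e-04, 3.215e-04]  ψ = [4, 2, 0, 2, 1]  (obs o_2=4)
t=3: δ = [2.679e-05, 1.340e-05, 3.014e-06, 6.028e-06, 1.005e-05]  ψ = [4, 4, 0, 1, 1]  (obs o_3=0)
t=4: δ = [1.116e-06, 1.047e-06, 1.488e-06, 1.488e-06, 1.674e-06]  ψ = [0, 4, 0, 0, 0]  (obs o_4=1)
backtrack: best end state = 4; path = [2, 1, 4, 0, 4]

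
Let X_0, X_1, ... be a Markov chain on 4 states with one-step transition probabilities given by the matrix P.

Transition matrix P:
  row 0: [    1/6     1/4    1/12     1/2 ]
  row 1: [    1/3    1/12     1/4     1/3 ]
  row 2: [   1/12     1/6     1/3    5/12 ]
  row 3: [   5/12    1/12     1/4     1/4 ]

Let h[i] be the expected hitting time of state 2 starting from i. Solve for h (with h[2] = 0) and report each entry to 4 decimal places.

First-step conditioning: h[2] = 0; for i ≠ 2, h[i] = 1 + Σ_k P[i][k]·h[k].
  h[0] = 1 + 1/6·h[0] + 1/4·h[1] + 1/2·h[3]
  h[1] = 1 + 1/3·h[0] + 1/12·h[1] + 1/3·h[3]
  h[3] = 1 + 5/12·h[0] + 1/12·h[1] + 1/4·h[3]
Solving the 3×3 linear system over states ≠ 2 gives exactly h = [618/107, 540/107, 0, 546/107] (h[2] = 0 is the target).

h = [5.7757, 5.0467, 0.0000, 5.1028]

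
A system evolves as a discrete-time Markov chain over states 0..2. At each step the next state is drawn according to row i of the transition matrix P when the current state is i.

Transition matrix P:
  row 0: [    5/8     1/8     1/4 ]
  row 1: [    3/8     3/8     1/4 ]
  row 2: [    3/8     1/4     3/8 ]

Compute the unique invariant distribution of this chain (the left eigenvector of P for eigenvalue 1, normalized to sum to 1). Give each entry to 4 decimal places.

Balance equations π_j = Σ_i π_i·P[i][j]:
  π_0 = 5/8·π_0 + 3/8·π_1 + 3/8·π_2
  π_1 = 1/8·π_0 + 3/8·π_1 + 1/4·π_2
  normalize: π_0 + π_1 + π_2 = 1
Solving the linear system gives exactly π = [1/2, 3/14, 2/7].

π = [0.5000, 0.2143, 0.2857]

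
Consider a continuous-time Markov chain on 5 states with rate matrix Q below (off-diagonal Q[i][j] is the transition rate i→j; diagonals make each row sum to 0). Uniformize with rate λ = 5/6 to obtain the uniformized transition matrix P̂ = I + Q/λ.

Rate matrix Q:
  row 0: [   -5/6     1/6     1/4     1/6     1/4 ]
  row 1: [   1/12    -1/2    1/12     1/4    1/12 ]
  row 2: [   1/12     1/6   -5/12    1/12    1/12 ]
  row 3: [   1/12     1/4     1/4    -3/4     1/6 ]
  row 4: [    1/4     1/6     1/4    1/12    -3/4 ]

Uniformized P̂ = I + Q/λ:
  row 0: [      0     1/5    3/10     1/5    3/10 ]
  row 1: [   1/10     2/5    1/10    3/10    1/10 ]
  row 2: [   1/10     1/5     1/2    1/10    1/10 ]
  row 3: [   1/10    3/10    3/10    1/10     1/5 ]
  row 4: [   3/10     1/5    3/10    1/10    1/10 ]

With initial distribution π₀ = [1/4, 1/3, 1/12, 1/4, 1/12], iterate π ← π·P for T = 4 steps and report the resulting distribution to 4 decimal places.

t=0: π = [0.2500, 0.3333, 0.0833, 0.2500, 0.0833]
t=1: π = [0.0917, 0.2917, 0.2500, 0.1917, 0.1750]
t=2: π = [0.1258, 0.2775, 0.2917, 0.1675, 0.1375]
t=3: π = [0.1149, 0.2723, 0.3028, 0.1681, 0.1419]
t=4: π = [0.1169, 0.2713, 0.3061, 0.1659, 0.1398]

π = [0.1169, 0.2713, 0.3061, 0.1659, 0.1398]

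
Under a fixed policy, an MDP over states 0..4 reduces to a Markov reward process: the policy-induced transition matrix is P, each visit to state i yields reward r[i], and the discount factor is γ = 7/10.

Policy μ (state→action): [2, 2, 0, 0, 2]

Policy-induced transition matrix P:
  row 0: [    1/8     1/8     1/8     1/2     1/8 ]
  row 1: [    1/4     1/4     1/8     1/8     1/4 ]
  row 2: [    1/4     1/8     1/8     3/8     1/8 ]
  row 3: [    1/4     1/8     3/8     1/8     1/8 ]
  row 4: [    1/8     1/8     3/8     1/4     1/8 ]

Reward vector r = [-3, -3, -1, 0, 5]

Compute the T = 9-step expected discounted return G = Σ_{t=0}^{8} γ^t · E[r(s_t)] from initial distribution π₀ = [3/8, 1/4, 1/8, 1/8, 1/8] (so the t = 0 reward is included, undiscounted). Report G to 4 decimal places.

t=0: π = [0.3750, 0.2500, 0.1250, 0.1250, 0.1250], E[r] = -1.3750, γ^t·E[r] = -1.375000, running G = -1.375000
t=1: π = [0.1875, 0.1563, 0.1875, 0.3125, 0.1563], E[r] = -0.4375, γ^t·E[r] = -0.306250, running G = -1.681250
t=2: π = [0.2070, 0.1445, 0.2422, 0.2617, 0.1445], E[r] = -0.5742, γ^t·E[r] = -0.281367, running G = -1.962617
t=3: π = [0.2061, 0.1431, 0.2266, 0.2813, 0.1431], E[r] = -0.5586, γ^t·E[r] = -0.191598, running G = -2.154215
t=4: π = [0.2064, 0.1429, 0.2311, 0.2768, 0.1429], E[r] = -0.5644, γ^t·E[r] = -0.135511, running G = -2.289725
t=5: π = [0.2063, 0.1429, 0.2299, 0.2780, 0.1429], E[r] = -0.5632, γ^t·E[r] = -0.094662, running G = -2.384388
t=6: π = [0.2063, 0.1429, 0.2302, 0.2777, 0.1429], E[r] = -0.5636, γ^t·E[r] = -0.066301, running G = -2.450689
t=7: π = [0.2063, 0.1429, 0.2301, 0.2778, 0.1429], E[r] = -0.5635, γ^t·E[r] = -0.046405, running G = -2.497094
t=8: π = [0.2063, 0.1429, 0.2302, 0.2778, 0.1429], E[r] = -0.5635, γ^t·E[r] = -0.032484, running G = -2.529578

G = -2.5296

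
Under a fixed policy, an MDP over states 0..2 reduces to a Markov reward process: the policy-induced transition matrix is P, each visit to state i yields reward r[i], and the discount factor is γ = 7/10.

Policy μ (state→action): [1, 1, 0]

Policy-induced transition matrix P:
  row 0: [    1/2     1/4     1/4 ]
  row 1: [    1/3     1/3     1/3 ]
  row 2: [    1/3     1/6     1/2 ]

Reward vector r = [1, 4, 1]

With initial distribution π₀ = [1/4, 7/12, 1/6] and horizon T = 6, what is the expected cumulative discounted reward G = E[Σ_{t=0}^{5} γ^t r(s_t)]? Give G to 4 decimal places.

G = 6.1912

t=0: π = [0.2500, 0.5833, 0.1667], E[r] = 2.7500, γ^t·E[r] = 2.750000, running G = 2.750000
t=1: π = [0.3750, 0.2847, 0.3403], E[r] = 1.8542, γ^t·E[r] = 1.297917, running G = 4.047917
t=2: π = [0.3958, 0.2454, 0.3588], E[r] = 1.7361, γ^t·E[r] = 0.850694, running G = 4.898611
t=3: π = [0.3993, 0.2405, 0.3601], E[r] = 1.7216, γ^t·E[r] = 0.590524, running G = 5.489135
t=4: π = [0.3999, 0.2400, 0.3601], E[r] = 1.7201, γ^t·E[r] = 0.412996, running G = 5.902131
t=5: π = [0.4000, 0.2400, 0.3600], E[r] = 1.7200, γ^t·E[r] = 0.289078, running G = 6.191209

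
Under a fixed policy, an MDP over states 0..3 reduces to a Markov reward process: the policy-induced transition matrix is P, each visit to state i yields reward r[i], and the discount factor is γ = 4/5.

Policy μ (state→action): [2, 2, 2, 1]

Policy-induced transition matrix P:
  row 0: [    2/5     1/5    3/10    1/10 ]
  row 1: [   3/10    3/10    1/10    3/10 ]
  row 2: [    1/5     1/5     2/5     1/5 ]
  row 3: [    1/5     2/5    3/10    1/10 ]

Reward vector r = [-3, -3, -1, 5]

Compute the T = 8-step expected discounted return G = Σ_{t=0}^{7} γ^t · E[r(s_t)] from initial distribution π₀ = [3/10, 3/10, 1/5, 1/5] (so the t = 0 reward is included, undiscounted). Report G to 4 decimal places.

t=0: π = [0.3000, 0.3000, 0.2000, 0.2000], E[r] = -1.0000, γ^t·E[r] = -1.000000, running G = -1.000000
t=1: π = [0.2900, 0.2700, 0.2600, 0.1800], E[r] = -1.0400, γ^t·E[r] = -0.832000, running G = -1.832000
t=2: π = [0.2850, 0.2630, 0.2720, 0.1800], E[r] = -1.0160, γ^t·E[r] = -0.650240, running G = -2.482240
t=3: π = [0.2833, 0.2623, 0.2746, 0.1798], E[r] = -1.0124, γ^t·E[r] = -0.518349, running G = -3.000589
t=4: π = [0.2829, 0.2622, 0.2750, 0.1799], E[r] = -1.0106, γ^t·E[r] = -0.413958, running G = -3.414547
t=5: π = [0.2828, 0.2622, 0.2751, 0.1799], E[r] = -1.0104, γ^t·E[r] = -0.331079, running G = -3.745626
t=6: π = [0.2828, 0.2622, 0.2751, 0.1799], E[r] = -1.0103, γ^t·E[r] = -0.264843, running G = -4.010468
t=7: π = [0.2828, 0.2622, 0.2751, 0.1799], E[r] = -1.0103, γ^t·E[r] = -0.211872, running G = -4.222340

G = -4.2223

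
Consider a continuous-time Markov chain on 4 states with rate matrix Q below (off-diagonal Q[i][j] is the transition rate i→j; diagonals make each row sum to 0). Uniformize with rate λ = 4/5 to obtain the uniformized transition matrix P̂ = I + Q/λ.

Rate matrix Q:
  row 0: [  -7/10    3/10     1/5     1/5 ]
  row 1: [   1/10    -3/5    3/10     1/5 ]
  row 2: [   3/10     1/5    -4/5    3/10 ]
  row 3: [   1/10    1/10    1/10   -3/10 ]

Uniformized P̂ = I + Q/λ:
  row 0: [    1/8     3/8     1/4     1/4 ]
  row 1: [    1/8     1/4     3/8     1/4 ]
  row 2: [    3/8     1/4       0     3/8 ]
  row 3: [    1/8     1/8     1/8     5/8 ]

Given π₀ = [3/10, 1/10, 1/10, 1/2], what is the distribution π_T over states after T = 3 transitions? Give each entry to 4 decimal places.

π = [0.1695, 0.2160, 0.1770, 0.4375]

t=0: π = [0.3000, 0.1000, 0.1000, 0.5000]
t=1: π = [0.1500, 0.2250, 0.1750, 0.4500]
t=2: π = [0.1688, 0.2125, 0.1781, 0.4406]
t=3: π = [0.1695, 0.2160, 0.1770, 0.4375]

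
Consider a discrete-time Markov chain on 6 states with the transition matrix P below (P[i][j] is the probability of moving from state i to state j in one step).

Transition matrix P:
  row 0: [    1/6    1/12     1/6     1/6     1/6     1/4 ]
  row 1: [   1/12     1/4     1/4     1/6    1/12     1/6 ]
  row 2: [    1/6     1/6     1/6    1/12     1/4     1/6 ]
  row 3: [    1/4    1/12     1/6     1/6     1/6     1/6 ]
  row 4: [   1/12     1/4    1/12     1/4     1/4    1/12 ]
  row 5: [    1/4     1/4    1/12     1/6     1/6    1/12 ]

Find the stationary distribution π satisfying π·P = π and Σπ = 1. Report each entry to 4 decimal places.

π = [0.1634, 0.1818, 0.1542, 0.1688, 0.1793, 0.1526]

Balance equations π_j = Σ_i π_i·P[i][j]:
  π_0 = 1/6·π_0 + 1/12·π_1 + 1/6·π_2 + 1/4·π_3 + 1/12·π_4 + 1/4·π_5
  π_1 = 1/12·π_0 + 1/4·π_1 + 1/6·π_2 + 1/12·π_3 + 1/4·π_4 + 1/4·π_5
  π_2 = 1/6·π_0 + 1/4·π_1 + 1/6·π_2 + 1/6·π_3 + 1/12·π_4 + 1/12·π_5
  π_3 = 1/6·π_0 + 1/6·π_1 + 1/12·π_2 + 1/6·π_3 + 1/4·π_4 + 1/6·π_5
  π_4 = 1/6·π_0 + 1/12·π_1 + 1/4·π_2 + 1/6·π_3 + 1/4·π_4 + 1/6·π_5
  normalize: π_0 + π_1 + π_2 + π_3 + π_4 + π_5 = 1
Solving the linear system gives exactly π = [36986/226413, 3742/20583, 3173/20583, 38210/226413, 40597/226413, 34555/226413].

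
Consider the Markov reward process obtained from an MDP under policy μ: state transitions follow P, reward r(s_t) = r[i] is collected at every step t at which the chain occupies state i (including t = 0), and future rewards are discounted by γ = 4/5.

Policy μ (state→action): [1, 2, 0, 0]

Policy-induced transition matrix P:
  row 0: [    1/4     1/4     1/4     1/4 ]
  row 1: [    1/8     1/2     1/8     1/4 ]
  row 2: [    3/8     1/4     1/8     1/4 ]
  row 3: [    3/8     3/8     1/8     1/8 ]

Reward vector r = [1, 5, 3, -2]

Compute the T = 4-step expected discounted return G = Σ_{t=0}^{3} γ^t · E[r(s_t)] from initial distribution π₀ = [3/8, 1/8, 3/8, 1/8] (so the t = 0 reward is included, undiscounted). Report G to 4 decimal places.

t=0: π = [0.3750, 0.1250, 0.3750, 0.1250], E[r] = 1.8750, γ^t·E[r] = 1.875000, running G = 1.875000
t=1: π = [0.2969, 0.2969, 0.1719, 0.2344], E[r] = 1.8281, γ^t·E[r] = 1.462500, running G = 3.337500
t=2: π = [0.2637, 0.3535, 0.1621, 0.2207], E[r] = 2.0762, γ^t·E[r] = 1.328750, running G = 4.666250
t=3: π = [0.2537, 0.3660, 0.1580, 0.2224], E[r] = 2.1125, γ^t·E[r] = 1.081625, running G = 5.747875

G = 5.7479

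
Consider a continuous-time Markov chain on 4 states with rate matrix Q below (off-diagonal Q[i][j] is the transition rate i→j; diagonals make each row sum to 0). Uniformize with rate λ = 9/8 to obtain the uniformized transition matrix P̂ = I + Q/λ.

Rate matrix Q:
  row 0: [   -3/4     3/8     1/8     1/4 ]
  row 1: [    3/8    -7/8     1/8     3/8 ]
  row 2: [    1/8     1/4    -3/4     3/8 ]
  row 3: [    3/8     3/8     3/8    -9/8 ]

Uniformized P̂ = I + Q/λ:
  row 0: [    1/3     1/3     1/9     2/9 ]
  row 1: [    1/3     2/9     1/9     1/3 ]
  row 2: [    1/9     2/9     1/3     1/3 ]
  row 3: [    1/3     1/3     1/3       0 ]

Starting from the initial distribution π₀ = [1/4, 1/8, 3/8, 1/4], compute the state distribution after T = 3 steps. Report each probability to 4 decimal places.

π = [0.2853, 0.2788, 0.2106, 0.2253]

t=0: π = [0.2500, 0.1250, 0.3750, 0.2500]
t=1: π = [0.2500, 0.2778, 0.2500, 0.2222]
t=2: π = [0.2778, 0.2747, 0.2160, 0.2315]
t=3: π = [0.2853, 0.2788, 0.2106, 0.2253]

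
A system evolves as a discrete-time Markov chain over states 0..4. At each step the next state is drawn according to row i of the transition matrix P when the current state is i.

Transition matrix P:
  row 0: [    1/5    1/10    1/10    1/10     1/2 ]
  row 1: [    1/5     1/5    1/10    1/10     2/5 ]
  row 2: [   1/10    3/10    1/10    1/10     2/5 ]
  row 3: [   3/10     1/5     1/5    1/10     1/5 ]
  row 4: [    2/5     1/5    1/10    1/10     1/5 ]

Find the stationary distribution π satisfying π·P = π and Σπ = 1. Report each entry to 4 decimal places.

Balance equations π_j = Σ_i π_i·P[i][j]:
  π_0 = 1/5·π_0 + 1/5·π_1 + 1/10·π_2 + 3/10·π_3 + 2/5·π_4
  π_1 = 1/10·π_0 + 1/5·π_1 + 3/10·π_2 + 1/5·π_3 + 1/5·π_4
  π_2 = 1/10·π_0 + 1/10·π_1 + 1/10·π_2 + 1/5·π_3 + 1/10·π_4
  π_3 = 1/10·π_0 + 1/10·π_1 + 1/10·π_2 + 1/10·π_3 + 1/10·π_4
  normalize: π_0 + π_1 + π_2 + π_3 + π_4 = 1
Solving the linear system gives exactly π = [787/2950, 87/472, 11/100, 1/10, 3999/11800].

π = [0.2668, 0.1843, 0.1100, 0.1000, 0.3389]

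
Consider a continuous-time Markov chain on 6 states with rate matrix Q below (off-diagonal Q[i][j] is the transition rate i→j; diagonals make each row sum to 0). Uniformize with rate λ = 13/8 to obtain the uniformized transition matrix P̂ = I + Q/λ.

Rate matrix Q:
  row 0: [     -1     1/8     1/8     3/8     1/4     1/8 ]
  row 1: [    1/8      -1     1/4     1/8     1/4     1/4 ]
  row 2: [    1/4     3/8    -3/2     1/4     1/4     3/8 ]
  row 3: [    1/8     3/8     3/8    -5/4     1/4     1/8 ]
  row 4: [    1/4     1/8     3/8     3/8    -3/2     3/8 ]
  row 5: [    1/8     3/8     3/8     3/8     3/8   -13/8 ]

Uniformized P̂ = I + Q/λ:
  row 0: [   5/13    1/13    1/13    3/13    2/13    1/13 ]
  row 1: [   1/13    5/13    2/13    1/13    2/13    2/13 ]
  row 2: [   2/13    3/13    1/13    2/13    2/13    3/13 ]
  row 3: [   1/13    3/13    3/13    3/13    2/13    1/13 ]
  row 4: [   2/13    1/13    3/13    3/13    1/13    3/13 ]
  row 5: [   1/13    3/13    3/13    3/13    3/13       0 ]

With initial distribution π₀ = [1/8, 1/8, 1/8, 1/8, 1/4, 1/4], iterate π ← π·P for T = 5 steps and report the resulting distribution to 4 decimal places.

π = [0.1465, 0.2184, 0.1659, 0.1844, 0.1523, 0.1325]

t=0: π = [0.1250, 0.1250, 0.1250, 0.1250, 0.2500, 0.2500]
t=1: π = [0.1442, 0.1923, 0.1827, 0.2019, 0.1538, 0.1250]
t=2: π = [0.1472, 0.2145, 0.1657, 0.1871, 0.1516, 0.1339]
t=3: π = [0.1466, 0.2178, 0.1661, 0.1850, 0.1525, 0.1319]
t=4: π = [0.1465, 0.2183, 0.1659, 0.1845, 0.1523, 0.1325]
t=5: π = [0.1465, 0.2184, 0.1659, 0.1844, 0.1523, 0.1325]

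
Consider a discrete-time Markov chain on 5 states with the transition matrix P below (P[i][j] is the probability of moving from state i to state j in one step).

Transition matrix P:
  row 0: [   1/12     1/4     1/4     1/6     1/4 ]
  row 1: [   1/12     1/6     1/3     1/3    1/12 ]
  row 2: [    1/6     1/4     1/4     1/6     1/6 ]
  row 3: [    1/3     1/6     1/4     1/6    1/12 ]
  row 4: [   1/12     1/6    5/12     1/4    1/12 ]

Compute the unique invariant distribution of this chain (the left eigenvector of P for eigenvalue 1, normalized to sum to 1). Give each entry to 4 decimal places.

π = [0.1604, 0.2041, 0.2894, 0.2119, 0.1342]

Balance equations π_j = Σ_i π_i·P[i][j]:
  π_0 = 1/12·π_0 + 1/12·π_1 + 1/6·π_2 + 1/3·π_3 + 1/12·π_4
  π_1 = 1/4·π_0 + 1/6·π_1 + 1/4·π_2 + 1/6·π_3 + 1/6·π_4
  π_2 = 1/4·π_0 + 1/3·π_1 + 1/4·π_2 + 1/4·π_3 + 5/12·π_4
  π_3 = 1/6·π_0 + 1/3·π_1 + 1/6·π_2 + 1/6·π_3 + 1/4·π_4
  normalize: π_0 + π_1 + π_2 + π_3 + π_4 = 1
Solving the linear system gives exactly π = [1433/8933, 5471/26799, 2585/8933, 5678/26799, 3596/26799].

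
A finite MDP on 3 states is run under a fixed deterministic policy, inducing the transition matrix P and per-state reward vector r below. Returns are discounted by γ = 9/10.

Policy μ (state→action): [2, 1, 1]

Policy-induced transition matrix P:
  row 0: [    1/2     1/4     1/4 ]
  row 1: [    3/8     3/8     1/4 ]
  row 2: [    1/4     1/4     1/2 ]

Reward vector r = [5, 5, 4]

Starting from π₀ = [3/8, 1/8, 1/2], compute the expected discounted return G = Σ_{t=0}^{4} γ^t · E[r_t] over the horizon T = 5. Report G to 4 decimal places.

t=0: π = [0.3750, 0.1250, 0.5000], E[r] = 4.5000, γ^t·E[r] = 4.500000, running G = 4.500000
t=1: π = [0.3594, 0.2656, 0.3750], E[r] = 4.6250, γ^t·E[r] = 4.162500, running G = 8.662500
t=2: π = [0.3730, 0.2832, 0.3438], E[r] = 4.6563, γ^t·E[r] = 3.771563, running G = 12.434063
t=3: π = [0.3787, 0.2854, 0.3359], E[r] = 4.6641, γ^t·E[r] = 3.400102, running G = 15.834164
t=4: π = [0.3803, 0.2857, 0.3340], E[r] = 4.6660, γ^t·E[r] = 3.061373, running G = 18.895537

G = 18.8955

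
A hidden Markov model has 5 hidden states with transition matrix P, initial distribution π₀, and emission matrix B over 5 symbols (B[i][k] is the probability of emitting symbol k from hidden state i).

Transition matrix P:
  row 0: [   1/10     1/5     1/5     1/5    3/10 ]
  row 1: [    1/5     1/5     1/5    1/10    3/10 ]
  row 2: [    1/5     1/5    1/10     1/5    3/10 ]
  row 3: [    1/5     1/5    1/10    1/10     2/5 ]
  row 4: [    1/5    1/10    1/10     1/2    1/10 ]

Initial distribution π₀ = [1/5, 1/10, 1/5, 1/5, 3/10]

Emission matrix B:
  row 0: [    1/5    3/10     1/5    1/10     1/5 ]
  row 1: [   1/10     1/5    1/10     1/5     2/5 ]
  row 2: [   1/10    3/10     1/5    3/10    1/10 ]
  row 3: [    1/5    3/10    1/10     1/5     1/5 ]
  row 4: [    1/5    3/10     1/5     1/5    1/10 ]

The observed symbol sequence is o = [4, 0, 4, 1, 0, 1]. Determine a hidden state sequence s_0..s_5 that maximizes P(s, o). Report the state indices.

t=0: δ = [4.000e-02, 4.000e-02, 2.000e-02, 4.000e-02, 3.000e-02]  (obs o_0=4)
t=1: δ = [1.600e-03, 8.000e-04, 8.000e-04, 3.000e-03, 3.200e-03]  ψ = [1, 0, 0, 4, 3]  (obs o_1=0)
t=2: δ = [1.280e-04, 2.400e-04, 3.200e-05, 3.200e-04, 1.200e-04]  ψ = [4, 3, 0, 4, 3]  (obs o_2=4)
t=3: δ = [1.920e-05, 1.280e-05, 1.440e-05, 1.800e-05, 3.840e-05]  ψ = [3, 3, 1, 4, 3]  (obs o_3=1)
t=4: δ = [1.536e-06, 3.840e-07, 3.840e-07, 3.840e-06, 1.440e-06]  ψ = [4, 0, 0, 4, 3]  (obs o_4=0)
t=5: δ = [2.304e-07, 1.536e-07, 1.152e-07, 2.160e-07, 4.608e-07]  ψ = [3, 3, 3, 4, 3]  (obs o_5=1)
backtrack: best end state = 4; path = [3, 4, 3, 4, 3, 4]

path = [3, 4, 3, 4, 3, 4]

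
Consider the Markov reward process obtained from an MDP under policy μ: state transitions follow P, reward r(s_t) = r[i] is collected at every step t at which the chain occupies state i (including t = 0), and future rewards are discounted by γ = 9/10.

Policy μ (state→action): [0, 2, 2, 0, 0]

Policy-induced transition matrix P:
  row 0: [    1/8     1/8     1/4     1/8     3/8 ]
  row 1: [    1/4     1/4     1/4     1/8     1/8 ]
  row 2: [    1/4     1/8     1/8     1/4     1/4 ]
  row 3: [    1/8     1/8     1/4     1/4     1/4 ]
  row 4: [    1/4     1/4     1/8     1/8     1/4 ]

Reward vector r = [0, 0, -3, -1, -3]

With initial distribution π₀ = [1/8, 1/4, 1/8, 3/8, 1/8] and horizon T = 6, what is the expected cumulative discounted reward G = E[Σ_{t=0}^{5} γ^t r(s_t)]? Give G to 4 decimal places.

G = -6.7305

t=0: π = [0.1250, 0.2500, 0.1250, 0.3750, 0.1250], E[r] = -1.1250, γ^t·E[r] = -1.125000, running G = -1.125000
t=1: π = [0.1875, 0.1719, 0.2188, 0.1875, 0.2344], E[r] = -1.5469, γ^t·E[r] = -1.392188, running G = -2.517188
t=2: π = [0.2031, 0.1758, 0.1934, 0.1758, 0.2520], E[r] = -1.5117, γ^t·E[r] = -1.224492, running G = -3.741680
t=3: π = [0.2026, 0.1785, 0.1943, 0.1711, 0.2534], E[r] = -1.5144, γ^t·E[r] = -1.104001, running G = -4.845680
t=4: π = [0.2033, 0.1790, 0.1940, 0.1707, 0.2530], E[r] = -1.5118, γ^t·E[r] = -0.991919, running G = -5.837599
t=5: π = [0.2033, 0.1790, 0.1941, 0.1706, 0.2530], E[r] = -1.5121, γ^t·E[r] = -0.892853, running G = -6.730452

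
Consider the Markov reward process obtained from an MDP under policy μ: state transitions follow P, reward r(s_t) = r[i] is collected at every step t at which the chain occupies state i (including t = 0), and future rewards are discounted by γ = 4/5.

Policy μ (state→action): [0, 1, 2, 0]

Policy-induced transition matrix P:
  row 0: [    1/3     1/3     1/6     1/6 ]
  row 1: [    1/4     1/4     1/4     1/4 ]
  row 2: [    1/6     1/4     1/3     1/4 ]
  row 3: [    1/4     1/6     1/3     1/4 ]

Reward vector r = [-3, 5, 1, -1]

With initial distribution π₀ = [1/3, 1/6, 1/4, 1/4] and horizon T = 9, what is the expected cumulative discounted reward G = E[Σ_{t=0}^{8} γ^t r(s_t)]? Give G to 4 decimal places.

G = 1.6828

t=0: π = [0.3333, 0.1667, 0.2500, 0.2500], E[r] = -0.1667, γ^t·E[r] = -0.166667, running G = -0.166667
t=1: π = [0.2569, 0.2569, 0.2639, 0.2222], E[r] = 0.5556, γ^t·E[r] = 0.444444, running G = 0.277778
t=2: π = [0.2494, 0.2529, 0.2691, 0.2286], E[r] = 0.5567, γ^t·E[r] = 0.356296, running G = 0.634074
t=3: π = [0.2484, 0.2517, 0.2707, 0.2292], E[r] = 0.5551, γ^t·E[r] = 0.284198, running G = 0.918272
t=4: π = [0.2481, 0.2516, 0.2710, 0.2293], E[r] = 0.5552, γ^t·E[r] = 0.227417, running G = 1.145689
t=5: π = [0.2481, 0.2516, 0.2710, 0.2293], E[r] = 0.5552, γ^t·E[r] = 0.181942, running G = 1.327631
t=6: π = [0.2481, 0.2516, 0.2710, 0.2293], E[r] = 0.5552, γ^t·E[r] = 0.145554, running G = 1.473185
t=7: π = [0.2481, 0.2516, 0.2710, 0.2293], E[r] = 0.5552, γ^t·E[r] = 0.116444, running G = 1.589629
t=8: π = [0.2481, 0.2516, 0.2710, 0.2293], E[r] = 0.5552, γ^t·E[r] = 0.093155, running G = 1.682784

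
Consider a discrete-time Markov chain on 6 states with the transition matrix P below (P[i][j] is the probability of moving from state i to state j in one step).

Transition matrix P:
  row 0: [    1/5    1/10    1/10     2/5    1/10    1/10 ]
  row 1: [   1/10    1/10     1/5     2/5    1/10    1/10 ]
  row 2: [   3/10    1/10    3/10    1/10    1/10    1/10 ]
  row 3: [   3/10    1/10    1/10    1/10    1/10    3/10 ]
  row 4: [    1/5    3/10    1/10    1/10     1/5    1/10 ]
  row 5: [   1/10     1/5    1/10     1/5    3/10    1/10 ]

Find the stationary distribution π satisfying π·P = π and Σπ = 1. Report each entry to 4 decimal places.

π = [0.2076, 0.1430, 0.1429, 0.2196, 0.1431, 0.1439]

Balance equations π_j = Σ_i π_i·P[i][j]:
  π_0 = 1/5·π_0 + 1/10·π_1 + 3/10·π_2 + 3/10·π_3 + 1/5·π_4 + 1/10·π_5
  π_1 = 1/10·π_0 + 1/10·π_1 + 1/10·π_2 + 1/10·π_3 + 3/10·π_4 + 1/5·π_5
  π_2 = 1/10·π_0 + 1/5·π_1 + 3/10·π_2 + 1/10·π_3 + 1/10·π_4 + 1/10·π_5
  π_3 = 2/5·π_0 + 2/5·π_1 + 1/10·π_2 + 1/10·π_3 + 1/10·π_4 + 1/5·π_5
  π_4 = 1/10·π_0 + 1/10·π_1 + 1/10·π_2 + 1/10·π_3 + 1/5·π_4 + 3/10·π_5
  normalize: π_0 + π_1 + π_2 + π_3 + π_4 + π_5 = 1
Solving the linear system gives exactly π = [10120/48759, 6973/48759, 13933/97518, 7137/32506, 6977/48759, 2339/16253].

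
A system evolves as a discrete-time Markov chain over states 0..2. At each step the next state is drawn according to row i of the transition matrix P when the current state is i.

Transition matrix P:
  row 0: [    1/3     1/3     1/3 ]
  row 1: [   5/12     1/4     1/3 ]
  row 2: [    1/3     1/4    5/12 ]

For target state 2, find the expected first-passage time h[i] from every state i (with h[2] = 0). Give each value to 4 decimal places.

h = [3.0000, 3.0000, 0.0000]

First-step conditioning: h[2] = 0; for i ≠ 2, h[i] = 1 + Σ_k P[i][k]·h[k].
  h[0] = 1 + 1/3·h[0] + 1/3·h[1]
  h[1] = 1 + 5/12·h[0] + 1/4·h[1]
Solving the 2×2 linear system over states ≠ 2 gives exactly h = [3, 3, 0] (h[2] = 0 is the target).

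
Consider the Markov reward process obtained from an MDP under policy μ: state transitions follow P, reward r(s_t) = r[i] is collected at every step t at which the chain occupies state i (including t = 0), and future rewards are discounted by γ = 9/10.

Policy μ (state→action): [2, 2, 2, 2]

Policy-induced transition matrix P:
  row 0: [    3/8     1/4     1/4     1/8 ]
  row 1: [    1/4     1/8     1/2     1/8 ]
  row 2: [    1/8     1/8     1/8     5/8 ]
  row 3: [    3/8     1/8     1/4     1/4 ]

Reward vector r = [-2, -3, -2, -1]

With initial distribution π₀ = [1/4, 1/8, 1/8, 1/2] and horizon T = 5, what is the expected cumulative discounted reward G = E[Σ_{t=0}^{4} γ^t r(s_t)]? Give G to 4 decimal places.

G = -7.4529

t=0: π = [0.2500, 0.1250, 0.1250, 0.5000], E[r] = -1.6250, γ^t·E[r] = -1.625000, running G = -1.625000
t=1: π = [0.3281, 0.1563, 0.2656, 0.2500], E[r] = -1.9063, γ^t·E[r] = -1.715625, running G = -3.340625
t=2: π = [0.2891, 0.1660, 0.2559, 0.2891], E[r] = -1.8770, γ^t·E[r] = -1.520332, running G = -4.860957
t=3: π = [0.2903, 0.1611, 0.2595, 0.2891], E[r] = -1.8721, γ^t·E[r] = -1.364739, running G = -6.225696
t=4: π = [0.2900, 0.1613, 0.2578, 0.2909], E[r] = -1.8704, γ^t·E[r] = -1.227164, running G = -7.452860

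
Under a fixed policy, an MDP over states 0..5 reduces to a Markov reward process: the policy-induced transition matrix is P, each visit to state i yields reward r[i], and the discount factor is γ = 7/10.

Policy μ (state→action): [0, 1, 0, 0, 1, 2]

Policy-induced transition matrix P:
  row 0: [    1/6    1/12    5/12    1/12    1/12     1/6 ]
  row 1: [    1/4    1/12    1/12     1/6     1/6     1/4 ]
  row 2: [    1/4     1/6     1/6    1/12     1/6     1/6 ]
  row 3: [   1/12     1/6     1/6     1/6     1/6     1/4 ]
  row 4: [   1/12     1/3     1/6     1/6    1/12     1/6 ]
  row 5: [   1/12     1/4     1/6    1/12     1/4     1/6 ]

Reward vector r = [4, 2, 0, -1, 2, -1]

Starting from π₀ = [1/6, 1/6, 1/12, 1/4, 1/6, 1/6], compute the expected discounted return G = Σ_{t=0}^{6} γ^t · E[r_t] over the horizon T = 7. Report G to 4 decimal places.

G = 2.8909

t=0: π = [0.1667, 0.1667, 0.0833, 0.2500, 0.1667, 0.1667], E[r] = 0.9167, γ^t·E[r] = 0.916667, running G = 0.916667
t=1: π = [0.1389, 0.1806, 0.1944, 0.1319, 0.1528, 0.2014], E[r] = 0.8889, γ^t·E[r] = 0.622222, running G = 1.538889
t=2: π = [0.1574, 0.1823, 0.1863, 0.1221, 0.1591, 0.1927], E[r] = 0.9977, γ^t·E[r] = 0.488866, running G = 2.027755
t=3: π = [0.1579, 0.1809, 0.1908, 0.1220, 0.1563, 0.1920], E[r] = 0.9921, γ^t·E[r] = 0.340304, running G = 2.368058
t=4: π = [0.1585, 0.1805, 0.1911, 0.1216, 0.1565, 0.1919], E[r] = 0.9942, γ^t·E[r] = 0.238718, running G = 2.606777
t=5: π = [0.1585, 0.1805, 0.1912, 0.1215, 0.1564, 0.1918], E[r] = 0.9943, γ^t·E[r] = 0.167109, running G = 2.773885
t=6: π = [0.1585, 0.1805, 0.1912, 0.1215, 0.1564, 0.1918], E[r] = 0.9944, γ^t·E[r] = 0.116988, running G = 2.890873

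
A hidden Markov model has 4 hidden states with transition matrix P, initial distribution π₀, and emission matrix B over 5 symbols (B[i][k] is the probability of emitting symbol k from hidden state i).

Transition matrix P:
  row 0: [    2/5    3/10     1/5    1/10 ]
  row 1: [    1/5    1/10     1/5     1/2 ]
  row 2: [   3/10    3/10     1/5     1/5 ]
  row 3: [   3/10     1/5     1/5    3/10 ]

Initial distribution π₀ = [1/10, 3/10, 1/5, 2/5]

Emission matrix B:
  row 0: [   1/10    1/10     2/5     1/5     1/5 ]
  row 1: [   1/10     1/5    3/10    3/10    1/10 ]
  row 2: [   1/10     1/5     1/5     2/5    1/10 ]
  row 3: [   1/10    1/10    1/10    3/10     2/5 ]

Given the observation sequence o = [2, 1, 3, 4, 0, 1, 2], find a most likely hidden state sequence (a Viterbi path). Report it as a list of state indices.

path = [1, 2, 1, 3, 0, 0, 0]

t=0: δ = [4.000e-02, 9.000e-02, 4.000e-02, 4.000e-02]  (obs o_0=2)
t=1: δ = [1.800e-03, 2.400e-03, 3.600e-03, 4.500e-03]  ψ = [1, 0, 1, 1]  (obs o_1=1)
t=2: δ = [2.700e-04, 3.240e-04, 3.600e-04, 4.050e-04]  ψ = [3, 2, 3, 3]  (obs o_2=3)
t=3: δ = [2.430e-05, 1.080e-05, 8.100e-06, 6.480e-05]  ψ = [3, 2, 3, 1]  (obs o_3=4)
t=4: δ = [1.944e-06, 1.296e-06, 1.296e-06, 1.944e-06]  ψ = [3, 3, 3, 3]  (obs o_4=0)
t=5: δ = [7.776e-08, 1.166e-07, 7.776e-08, 6.480e-08]  ψ = [0, 0, 0, 1]  (obs o_5=1)
t=6: δ = [1.244e-08, 6.998e-09, 4.666e-09, 5.832e-09]  ψ = [0, 0, 1, 1]  (obs o_6=2)
backtrack: best end state = 0; path = [1, 2, 1, 3, 0, 0, 0]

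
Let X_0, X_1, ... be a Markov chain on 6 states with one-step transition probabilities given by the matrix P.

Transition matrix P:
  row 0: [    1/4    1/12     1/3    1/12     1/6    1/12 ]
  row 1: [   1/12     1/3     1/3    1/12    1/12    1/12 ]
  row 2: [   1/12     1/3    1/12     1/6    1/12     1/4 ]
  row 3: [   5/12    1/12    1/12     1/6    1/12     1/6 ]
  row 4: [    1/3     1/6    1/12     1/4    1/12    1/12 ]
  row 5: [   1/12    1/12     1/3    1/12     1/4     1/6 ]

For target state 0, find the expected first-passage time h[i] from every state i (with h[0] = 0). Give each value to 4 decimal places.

First-step conditioning: h[0] = 0; for i ≠ 0, h[i] = 1 + Σ_k P[i][k]·h[k].
  h[1] = 1 + 1/3·h[1] + 1/3·h[2] + 1/12·h[3] + 1/12·h[4] + 1/12·h[5]
  h[2] = 1 + 1/3·h[1] + 1/12·h[2] + 1/6·h[3] + 1/12·h[4] + 1/4·h[5]
  h[3] = 1 + 1/12·h[1] + 1/12·h[2] + 1/6·h[3] + 1/12·h[4] + 1/6·h[5]
  h[4] = 1 + 1/6·h[1] + 1/12·h[2] + 1/4·h[3] + 1/12·h[4] + 1/12·h[5]
  h[5] = 1 + 1/12·h[1] + 1/3·h[2] + 1/12·h[3] + 1/4·h[4] + 1/6·h[5]
Solving the 5×5 linear system over states ≠ 0 gives exactly h = [0, 33417/5131, 32370/5131, 21384/5131, 23319/5131, 31581/5131] (h[0] = 0 is the target).

h = [0.0000, 6.5128, 6.3087, 4.1676, 4.5447, 6.1549]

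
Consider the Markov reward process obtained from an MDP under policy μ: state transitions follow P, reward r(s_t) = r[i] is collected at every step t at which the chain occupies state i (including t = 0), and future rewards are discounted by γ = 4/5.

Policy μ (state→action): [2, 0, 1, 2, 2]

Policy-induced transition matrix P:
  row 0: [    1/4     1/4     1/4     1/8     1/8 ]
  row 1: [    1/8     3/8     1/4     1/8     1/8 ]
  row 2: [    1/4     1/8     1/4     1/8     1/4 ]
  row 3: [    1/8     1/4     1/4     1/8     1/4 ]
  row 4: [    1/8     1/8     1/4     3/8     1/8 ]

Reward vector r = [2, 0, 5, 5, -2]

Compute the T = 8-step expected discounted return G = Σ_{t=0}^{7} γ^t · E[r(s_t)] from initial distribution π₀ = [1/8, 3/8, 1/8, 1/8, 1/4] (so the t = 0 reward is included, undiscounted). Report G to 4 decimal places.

t=0: π = [0.1250, 0.3750, 0.1250, 0.1250, 0.2500], E[r] = 1.0000, γ^t·E[r] = 1.000000, running G = 1.000000
t=1: π = [0.1563, 0.2500, 0.2500, 0.1875, 0.1563], E[r] = 2.1875, γ^t·E[r] = 1.750000, running G = 2.750000
t=2: π = [0.1758, 0.2305, 0.2500, 0.1641, 0.1797], E[r] = 2.0625, γ^t·E[r] = 1.320000, running G = 4.070000
t=3: π = [0.1782, 0.2251, 0.2500, 0.1699, 0.1768], E[r] = 2.1025, γ^t·E[r] = 1.076500, running G = 5.146500
t=4: π = [0.1785, 0.2248, 0.2500, 0.1692, 0.1775], E[r] = 2.0980, γ^t·E[r] = 0.859350, running G = 6.005850
t=5: π = [0.1786, 0.2247, 0.2500, 0.1694, 0.1774], E[r] = 2.0992, γ^t·E[r] = 0.687865, running G = 6.693715
t=6: π = [0.1786, 0.2247, 0.2500, 0.1693, 0.1774], E[r] = 2.0990, γ^t·E[r] = 0.550253, running G = 7.243968
t=7: π = [0.1786, 0.2247, 0.2500, 0.1694, 0.1774], E[r] = 2.0991, γ^t·E[r] = 0.440209, running G = 7.684177

G = 7.6842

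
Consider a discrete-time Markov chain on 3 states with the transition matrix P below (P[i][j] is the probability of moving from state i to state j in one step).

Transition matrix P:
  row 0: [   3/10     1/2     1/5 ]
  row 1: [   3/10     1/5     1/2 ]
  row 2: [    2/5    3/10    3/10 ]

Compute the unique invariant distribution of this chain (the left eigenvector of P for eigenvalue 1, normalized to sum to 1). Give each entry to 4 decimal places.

π = [0.3333, 0.3333, 0.3333]

Balance equations π_j = Σ_i π_i·P[i][j]:
  π_0 = 3/10·π_0 + 3/10·π_1 + 2/5·π_2
  π_1 = 1/2·π_0 + 1/5·π_1 + 3/10·π_2
  normalize: π_0 + π_1 + π_2 = 1
Solving the linear system gives exactly π = [1/3, 1/3, 1/3].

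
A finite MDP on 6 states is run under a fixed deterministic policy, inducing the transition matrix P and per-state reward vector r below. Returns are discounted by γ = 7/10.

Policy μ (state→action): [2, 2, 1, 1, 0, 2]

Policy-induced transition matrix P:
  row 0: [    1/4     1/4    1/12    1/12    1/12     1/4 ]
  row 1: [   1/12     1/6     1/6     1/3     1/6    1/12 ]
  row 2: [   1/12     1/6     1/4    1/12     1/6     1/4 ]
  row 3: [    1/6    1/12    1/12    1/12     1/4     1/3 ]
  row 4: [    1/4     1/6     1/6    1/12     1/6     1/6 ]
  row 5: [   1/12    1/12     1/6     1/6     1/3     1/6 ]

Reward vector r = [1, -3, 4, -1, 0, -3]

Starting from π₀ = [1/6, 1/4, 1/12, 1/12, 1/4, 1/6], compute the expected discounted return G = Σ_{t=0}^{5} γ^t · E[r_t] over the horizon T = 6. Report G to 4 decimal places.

G = -1.6579

t=0: π = [0.1667, 0.2500, 0.0833, 0.0833, 0.2500, 0.1667], E[r] = -0.8333, γ^t·E[r] = -0.833333, running G = -0.833333
t=1: π = [0.1597, 0.1597, 0.1528, 0.1597, 0.1875, 0.1806], E[r] = -0.4097, γ^t·E[r] = -0.286806, running G = -1.120139
t=2: π = [0.1545, 0.1516, 0.1528, 0.1383, 0.1968, 0.2060], E[r] = -0.4456, γ^t·E[r] = -0.218345, running G = -1.338484
t=3: π = [0.1534, 0.1508, 0.1550, 0.1384, 0.1997, 0.2027], E[r] = -0.4256, γ^t·E[r] = -0.145993, running G = -1.484477
t=4: π = [0.1537, 0.1510, 0.1553, 0.1379, 0.1992, 0.2029], E[r] = -0.4248, γ^t·E[r] = -0.102002, running G = -1.586480
t=5: π = [0.1536, 0.1511, 0.1553, 0.1380, 0.1992, 0.2028], E[r] = -0.4248, γ^t·E[r] = -0.071400, running G = -1.657880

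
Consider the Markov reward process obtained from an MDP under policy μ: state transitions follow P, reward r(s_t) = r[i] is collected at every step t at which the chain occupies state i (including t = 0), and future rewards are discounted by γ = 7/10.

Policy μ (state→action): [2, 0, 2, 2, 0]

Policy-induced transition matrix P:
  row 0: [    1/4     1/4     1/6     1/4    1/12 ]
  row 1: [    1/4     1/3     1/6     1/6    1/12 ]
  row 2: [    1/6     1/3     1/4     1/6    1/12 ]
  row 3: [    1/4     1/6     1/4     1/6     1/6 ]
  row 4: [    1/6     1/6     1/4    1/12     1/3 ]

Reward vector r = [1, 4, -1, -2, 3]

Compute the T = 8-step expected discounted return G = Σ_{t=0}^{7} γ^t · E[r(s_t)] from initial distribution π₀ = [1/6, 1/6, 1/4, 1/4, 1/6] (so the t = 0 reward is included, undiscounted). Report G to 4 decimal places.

t=0: π = [0.1667, 0.1667, 0.2500, 0.2500, 0.1667], E[r] = 0.5833, γ^t·E[r] = 0.583333, running G = 0.583333
t=1: π = [0.2153, 0.2500, 0.2222, 0.1667, 0.1458], E[r] = 1.0972, γ^t·E[r] = 0.768056, running G = 1.351389
t=2: π = [0.2193, 0.2633, 0.2112, 0.1725, 0.1337], E[r] = 1.1175, γ^t·E[r] = 0.547564, running G = 1.898953
t=3: π = [0.2213, 0.2640, 0.2098, 0.1738, 0.1311], E[r] = 1.1134, γ^t·E[r] = 0.381889, running G = 2.280841
t=4: π = [0.2216, 0.2641, 0.2096, 0.1742, 0.1306], E[r] = 1.1118, γ^t·E[r] = 0.266935, running G = 2.547776
t=5: π = [0.2217, 0.2641, 0.2095, 0.1742, 0.1305], E[r] = 1.1114, γ^t·E[r] = 0.186794, running G = 2.734570
t=6: π = [0.2217, 0.2641, 0.2095, 0.1743, 0.1305], E[r] = 1.1113, γ^t·E[r] = 0.130747, running G = 2.865318
t=7: π = [0.2217, 0.2641, 0.2095, 0.1743, 0.1305], E[r] = 1.1113, γ^t·E[r] = 0.091522, running G = 2.956840

G = 2.9568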